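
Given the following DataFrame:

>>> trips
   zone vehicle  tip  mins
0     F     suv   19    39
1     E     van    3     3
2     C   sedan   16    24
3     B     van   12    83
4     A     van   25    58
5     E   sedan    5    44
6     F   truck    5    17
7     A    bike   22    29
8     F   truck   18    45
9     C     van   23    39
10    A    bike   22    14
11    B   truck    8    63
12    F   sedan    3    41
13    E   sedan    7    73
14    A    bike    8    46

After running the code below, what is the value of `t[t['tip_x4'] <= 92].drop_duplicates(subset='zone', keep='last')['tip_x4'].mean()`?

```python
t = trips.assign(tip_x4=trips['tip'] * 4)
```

add column tip_x4 = trips['tip'] * 4:
   zone vehicle  tip  mins  tip_x4
0     F     suv   19    39      76
1     E     van    3     3      12
2     C   sedan   16    24      64
3     B     van   12    83      48
4     A     van   25    58     100
5     E   sedan    5    44      20
6     F   truck    5    17      20
7     A    bike   22    29      88
8     F   truck   18    45      72
9     C     van   23    39      92
10    A    bike   22    14      88
11    B   truck    8    63      32
12    F   sedan    3    41      12
13    E   sedan    7    73      28
14    A    bike    8    46      32
filter rows where tip_x4 <= 92:
   zone vehicle  tip  mins  tip_x4
0     F     suv   19    39      76
1     E     van    3     3      12
2     C   sedan   16    24      64
3     B     van   12    83      48
5     E   sedan    5    44      20
6     F   truck    5    17      20
7     A    bike   22    29      88
8     F   truck   18    45      72
9     C     van   23    39      92
10    A    bike   22    14      88
11    B   truck    8    63      32
12    F   sedan    3    41      12
13    E   sedan    7    73      28
14    A    bike    8    46      32
drop duplicate zone (keep=last):
   zone vehicle  tip  mins  tip_x4
9     C     van   23    39      92
11    B   truck    8    63      32
12    F   sedan    3    41      12
13    E   sedan    7    73      28
14    A    bike    8    46      32
Hence 39.2.

39.2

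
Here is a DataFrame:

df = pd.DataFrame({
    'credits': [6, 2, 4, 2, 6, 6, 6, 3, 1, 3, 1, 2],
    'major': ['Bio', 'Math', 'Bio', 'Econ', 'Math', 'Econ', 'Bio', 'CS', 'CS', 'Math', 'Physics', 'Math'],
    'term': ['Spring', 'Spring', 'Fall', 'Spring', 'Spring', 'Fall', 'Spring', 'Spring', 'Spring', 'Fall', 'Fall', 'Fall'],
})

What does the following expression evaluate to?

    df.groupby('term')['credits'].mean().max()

3.71428571429

group by term, mean of credits:
term
Fall      3.200000
Spring    3.714286
Name: credits, dtype: float64
max of the resulting series → 3.71428571429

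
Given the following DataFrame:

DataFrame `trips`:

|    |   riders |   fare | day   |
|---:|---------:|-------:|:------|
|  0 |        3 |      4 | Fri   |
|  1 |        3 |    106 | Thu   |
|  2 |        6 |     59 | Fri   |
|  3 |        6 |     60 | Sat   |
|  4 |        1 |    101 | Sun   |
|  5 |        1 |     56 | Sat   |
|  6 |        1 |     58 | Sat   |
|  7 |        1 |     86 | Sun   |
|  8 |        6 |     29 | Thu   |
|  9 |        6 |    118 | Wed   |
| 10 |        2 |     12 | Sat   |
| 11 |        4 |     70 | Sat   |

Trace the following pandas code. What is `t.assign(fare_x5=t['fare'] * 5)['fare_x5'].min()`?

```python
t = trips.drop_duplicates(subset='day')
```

drop duplicate day (keep=first):
   riders  fare  day
0       3     4  Fri
1       3   106  Thu
3       6    60  Sat
4       1   101  Sun
9       6   118  Wed
add column fare_x5 = t['fare'] * 5:
   riders  fare  day  fare_x5
0       3     4  Fri       20
1       3   106  Thu      530
3       6    60  Sat      300
4       1   101  Sun      505
9       6   118  Wed      590
The min of column 'fare_x5' is 20.

20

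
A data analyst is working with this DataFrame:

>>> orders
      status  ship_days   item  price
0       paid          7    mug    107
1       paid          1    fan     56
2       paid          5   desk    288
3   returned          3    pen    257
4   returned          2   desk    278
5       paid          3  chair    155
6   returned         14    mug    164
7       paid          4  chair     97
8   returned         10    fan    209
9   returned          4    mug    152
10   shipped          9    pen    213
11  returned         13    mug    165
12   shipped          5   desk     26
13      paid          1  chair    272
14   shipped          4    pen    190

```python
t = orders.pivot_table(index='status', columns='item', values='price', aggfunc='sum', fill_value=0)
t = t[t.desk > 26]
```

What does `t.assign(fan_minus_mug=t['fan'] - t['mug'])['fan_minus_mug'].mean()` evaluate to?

pivot: rows=status, cols=item, sum(price):
item      chair  desk  fan  mug  pen
status                              
paid        524   288   56  107    0
returned      0   278  209  481  257
shipped       0    26    0    0  403
filter rows where desk > 26:
item      chair  desk  fan  mug  pen
status                              
paid        524   288   56  107    0
returned      0   278  209  481  257
add column fan_minus_mug = t['fan'] - t['mug']:
item      chair  desk  fan  mug  pen  fan_minus_mug
status                                             
paid        524   288   56  107    0            -51
returned      0   278  209  481  257           -272
So mean() = -161.5.

-161.5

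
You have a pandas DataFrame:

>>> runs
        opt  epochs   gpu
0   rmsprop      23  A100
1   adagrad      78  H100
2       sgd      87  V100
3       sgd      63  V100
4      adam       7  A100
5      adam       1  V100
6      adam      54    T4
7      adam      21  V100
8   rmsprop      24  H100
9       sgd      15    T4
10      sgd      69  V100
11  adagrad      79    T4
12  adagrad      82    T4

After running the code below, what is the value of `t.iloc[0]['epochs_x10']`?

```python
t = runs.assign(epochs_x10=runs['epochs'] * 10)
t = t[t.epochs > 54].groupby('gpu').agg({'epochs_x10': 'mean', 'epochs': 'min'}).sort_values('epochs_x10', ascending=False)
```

add column epochs_x10 = runs['epochs'] * 10:
        opt  epochs   gpu  epochs_x10
0   rmsprop      23  A100         230
1   adagrad      78  H100         780
2       sgd      87  V100         870
3       sgd      63  V100         630
4      adam       7  A100          70
5      adam       1  V100          10
6      adam      54    T4         540
7      adam      21  V100         210
8   rmsprop      24  H100         240
9       sgd      15    T4         150
10      sgd      69  V100         690
11  adagrad      79    T4         790
12  adagrad      82    T4         820
filter rows where epochs > 54:
        opt  epochs   gpu  epochs_x10
1   adagrad      78  H100         780
2       sgd      87  V100         870
3       sgd      63  V100         630
10      sgd      69  V100         690
11  adagrad      79    T4         790
12  adagrad      82    T4         820
group by gpu: mean(epochs_x10), min(epochs):
      epochs_x10  epochs
gpu                     
H100       780.0      78
T4         805.0      79
V100       730.0      63
sort by epochs_x10 descending:
      epochs_x10  epochs
gpu                     
T4         805.0      79
H100       780.0      78
V100       730.0      63

805.0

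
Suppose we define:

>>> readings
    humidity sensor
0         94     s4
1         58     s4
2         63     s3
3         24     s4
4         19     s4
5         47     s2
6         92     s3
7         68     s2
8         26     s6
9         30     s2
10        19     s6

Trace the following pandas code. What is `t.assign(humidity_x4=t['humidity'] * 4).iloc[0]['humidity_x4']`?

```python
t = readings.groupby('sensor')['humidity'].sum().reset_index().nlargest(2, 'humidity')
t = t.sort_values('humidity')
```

620

group by sensor, sum of humidity:
sensor
s2    145
s3    155
s4    195
s6     45
Name: humidity, dtype: int64
reset_index():
  sensor  humidity
0     s2       145
1     s3       155
2     s4       195
3     s6        45
take 2 rows with largest humidity:
  sensor  humidity
2     s4       195
1     s3       155
sort by humidity:
  sensor  humidity
1     s3       155
2     s4       195
add column humidity_x4 = t['humidity'] * 4:
  sensor  humidity  humidity_x4
1     s3       155          620
2     s4       195          780
value at position 0, column 'humidity_x4' → 620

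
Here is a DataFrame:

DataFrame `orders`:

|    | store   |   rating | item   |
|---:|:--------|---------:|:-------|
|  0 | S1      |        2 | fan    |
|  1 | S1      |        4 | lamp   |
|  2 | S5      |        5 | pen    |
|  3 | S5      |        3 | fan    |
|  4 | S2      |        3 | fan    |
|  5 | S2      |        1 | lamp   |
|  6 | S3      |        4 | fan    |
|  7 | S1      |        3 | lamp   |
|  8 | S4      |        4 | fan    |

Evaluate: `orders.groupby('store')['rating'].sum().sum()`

group by store, sum of rating:
store
S1    9
S2    4
S3    4
S4    4
S5    8
Name: rating, dtype: int64
Finally, sum of the resulting series = 29.

29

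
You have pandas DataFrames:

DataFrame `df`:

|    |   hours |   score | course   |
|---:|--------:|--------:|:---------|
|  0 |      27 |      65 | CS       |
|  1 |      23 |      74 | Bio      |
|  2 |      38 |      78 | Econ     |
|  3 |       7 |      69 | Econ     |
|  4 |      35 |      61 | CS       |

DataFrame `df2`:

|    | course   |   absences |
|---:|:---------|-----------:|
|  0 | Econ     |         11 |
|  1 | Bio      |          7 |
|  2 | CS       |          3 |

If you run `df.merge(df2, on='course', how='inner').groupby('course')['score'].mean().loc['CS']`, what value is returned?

63.0

merge on 'course' (how='inner') → 5 rows:
   hours  score course  absences
0     27     65     CS         3
1     23     74    Bio         7
2     38     78   Econ        11
3      7     69   Econ        11
4     35     61     CS         3
group by course, mean of score:
course
Bio     74.0
CS      63.0
Econ    73.5
Name: score, dtype: float64
The value at index 'CS' is 63.0.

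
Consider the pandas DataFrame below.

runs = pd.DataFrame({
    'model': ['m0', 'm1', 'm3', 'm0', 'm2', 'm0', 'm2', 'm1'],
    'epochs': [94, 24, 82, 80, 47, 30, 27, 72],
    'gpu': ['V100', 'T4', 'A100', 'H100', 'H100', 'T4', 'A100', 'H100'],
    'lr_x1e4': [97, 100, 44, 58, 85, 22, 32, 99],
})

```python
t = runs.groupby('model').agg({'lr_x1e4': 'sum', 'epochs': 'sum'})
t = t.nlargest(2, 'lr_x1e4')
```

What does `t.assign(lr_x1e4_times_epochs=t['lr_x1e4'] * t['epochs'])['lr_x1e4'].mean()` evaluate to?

188.0

group by model: sum(lr_x1e4), sum(epochs):
       lr_x1e4  epochs
model                 
m0         177     204
m1         199      96
m2         117      74
m3          44      82
take 2 rows with largest lr_x1e4:
       lr_x1e4  epochs
model                 
m1         199      96
m0         177     204
add column lr_x1e4_times_epochs = t['lr_x1e4'] * t['epochs']:
       lr_x1e4  epochs  lr_x1e4_times_epochs
model                                       
m1         199      96                 19104
m0         177     204                 36108
Reading off the mean of column 'lr_x1e4', we get 188.0.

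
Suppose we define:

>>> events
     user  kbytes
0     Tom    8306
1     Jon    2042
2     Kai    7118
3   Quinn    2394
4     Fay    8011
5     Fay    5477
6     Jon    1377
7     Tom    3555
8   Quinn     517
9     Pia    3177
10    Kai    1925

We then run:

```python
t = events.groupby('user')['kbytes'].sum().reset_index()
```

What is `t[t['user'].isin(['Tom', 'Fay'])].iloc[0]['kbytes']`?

group by user, sum of kbytes:
user
Fay      13488
Jon       3419
Kai       9043
Pia       3177
Quinn     2911
Tom      11861
Name: kbytes, dtype: int64
reset_index():
    user  kbytes
0    Fay   13488
1    Jon    3419
2    Kai    9043
3    Pia    3177
4  Quinn    2911
5    Tom   11861
filter rows where user in ['Tom', 'Fay']:
  user  kbytes
0  Fay   13488
5  Tom   11861
The value at position 0, column 'kbytes' is 13488.

13488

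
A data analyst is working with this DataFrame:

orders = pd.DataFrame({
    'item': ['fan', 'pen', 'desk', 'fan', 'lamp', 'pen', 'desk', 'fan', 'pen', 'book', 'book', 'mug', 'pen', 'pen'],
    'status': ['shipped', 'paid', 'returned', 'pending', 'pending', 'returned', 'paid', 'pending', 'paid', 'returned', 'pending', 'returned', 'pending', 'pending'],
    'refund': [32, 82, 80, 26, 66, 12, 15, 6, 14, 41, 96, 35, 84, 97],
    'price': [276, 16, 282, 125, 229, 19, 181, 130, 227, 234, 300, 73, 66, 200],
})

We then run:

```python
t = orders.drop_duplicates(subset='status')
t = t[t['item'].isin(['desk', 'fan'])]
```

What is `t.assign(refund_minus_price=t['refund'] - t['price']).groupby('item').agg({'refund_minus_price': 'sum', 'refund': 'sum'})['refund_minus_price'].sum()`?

-545

drop duplicate status (keep=first):
   item    status  refund  price
0   fan   shipped      32    276
1   pen      paid      82     16
2  desk  returned      80    282
3   fan   pending      26    125
filter rows where item in ['desk', 'fan']:
   item    status  refund  price
0   fan   shipped      32    276
2  desk  returned      80    282
3   fan   pending      26    125
add column refund_minus_price = t['refund'] - t['price']:
   item    status  refund  price  refund_minus_price
0   fan   shipped      32    276                -244
2  desk  returned      80    282                -202
3   fan   pending      26    125                 -99
group by item: sum(refund_minus_price), sum(refund):
      refund_minus_price  refund
item                            
desk                -202      80
fan                 -343      58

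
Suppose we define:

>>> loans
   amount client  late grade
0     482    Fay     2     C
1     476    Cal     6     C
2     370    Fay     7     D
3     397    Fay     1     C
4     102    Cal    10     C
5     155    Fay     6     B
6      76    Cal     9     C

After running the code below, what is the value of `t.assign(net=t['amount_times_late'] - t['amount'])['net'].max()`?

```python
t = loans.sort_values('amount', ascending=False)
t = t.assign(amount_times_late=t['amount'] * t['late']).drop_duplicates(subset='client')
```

2380

sort by amount descending:
   amount client  late grade
0     482    Fay     2     C
1     476    Cal     6     C
3     397    Fay     1     C
2     370    Fay     7     D
5     155    Fay     6     B
4     102    Cal    10     C
6      76    Cal     9     C
add column amount_times_late = t['amount'] * t['late']:
   amount client  late grade  amount_times_late
0     482    Fay     2     C                964
1     476    Cal     6     C               2856
3     397    Fay     1     C                397
2     370    Fay     7     D               2590
5     155    Fay     6     B                930
4     102    Cal    10     C               1020
6      76    Cal     9     C                684
drop duplicate client (keep=first):
   amount client  late grade  amount_times_late
0     482    Fay     2     C                964
1     476    Cal     6     C               2856
add column net = t['amount_times_late'] - t['amount']:
   amount client  late grade  amount_times_late   net
0     482    Fay     2     C                964   482
1     476    Cal     6     C               2856  2380
max of column 'net' → 2380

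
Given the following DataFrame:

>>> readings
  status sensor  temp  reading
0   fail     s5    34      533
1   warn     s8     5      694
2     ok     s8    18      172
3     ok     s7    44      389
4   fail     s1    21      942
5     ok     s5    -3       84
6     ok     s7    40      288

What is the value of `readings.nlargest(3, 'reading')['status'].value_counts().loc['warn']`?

take 3 rows with largest reading:
  status sensor  temp  reading
4   fail     s1    21      942
1   warn     s8     5      694
0   fail     s5    34      533
value_counts of status:
status
fail    2
warn    1
Name: count, dtype: int64
Taking the value at index 'warn' gives 1.

1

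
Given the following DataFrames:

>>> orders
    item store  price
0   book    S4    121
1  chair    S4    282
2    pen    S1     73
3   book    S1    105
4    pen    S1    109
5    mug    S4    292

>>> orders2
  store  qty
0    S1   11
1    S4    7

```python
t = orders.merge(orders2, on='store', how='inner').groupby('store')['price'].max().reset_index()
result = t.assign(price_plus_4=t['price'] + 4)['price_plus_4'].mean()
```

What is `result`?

merge on 'store' (how='inner') → 6 rows:
    item store  price  qty
0   book    S4    121    7
1  chair    S4    282    7
2    pen    S1     73   11
3   book    S1    105   11
4    pen    S1    109   11
5    mug    S4    292    7
group by store, max of price:
store
S1    109
S4    292
Name: price, dtype: int64
reset_index():
  store  price
0    S1    109
1    S4    292
add column price_plus_4 = t['price'] + 4:
  store  price  price_plus_4
0    S1    109           113
1    S4    292           296
The mean of column 'price_plus_4' is 204.5.

204.5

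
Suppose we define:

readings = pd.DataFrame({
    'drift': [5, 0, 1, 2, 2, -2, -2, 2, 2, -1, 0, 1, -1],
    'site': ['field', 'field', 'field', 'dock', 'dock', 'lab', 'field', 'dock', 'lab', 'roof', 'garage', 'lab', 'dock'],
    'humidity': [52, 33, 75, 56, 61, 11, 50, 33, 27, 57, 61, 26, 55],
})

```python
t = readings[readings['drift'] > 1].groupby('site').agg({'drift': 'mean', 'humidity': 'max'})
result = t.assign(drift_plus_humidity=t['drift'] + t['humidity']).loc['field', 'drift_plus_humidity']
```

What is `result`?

57.0

filter rows where drift > 1:
   drift   site  humidity
0      5  field        52
3      2   dock        56
4      2   dock        61
7      2   dock        33
8      2    lab        27
group by site: mean(drift), max(humidity):
       drift  humidity
site                  
dock     2.0        61
field    5.0        52
lab      2.0        27
add column drift_plus_humidity = t['drift'] + t['humidity']:
       drift  humidity  drift_plus_humidity
site                                       
dock     2.0        61                 63.0
field    5.0        52                 57.0
lab      2.0        27                 29.0
The value at row 'field', column 'drift_plus_humidity' is 57.0.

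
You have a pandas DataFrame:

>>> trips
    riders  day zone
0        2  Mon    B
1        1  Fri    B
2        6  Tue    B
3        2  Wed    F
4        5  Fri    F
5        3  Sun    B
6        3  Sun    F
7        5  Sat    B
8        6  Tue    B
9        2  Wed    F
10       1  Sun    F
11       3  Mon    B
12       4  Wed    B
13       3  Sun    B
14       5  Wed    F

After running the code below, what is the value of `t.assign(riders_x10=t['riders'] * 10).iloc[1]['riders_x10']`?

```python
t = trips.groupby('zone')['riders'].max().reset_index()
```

50

group by zone, max of riders:
zone
B    6
F    5
Name: riders, dtype: int64
reset_index():
  zone  riders
0    B       6
1    F       5
add column riders_x10 = t['riders'] * 10:
  zone  riders  riders_x10
0    B       6          60
1    F       5          50
Finally, value at position 1, column 'riders_x10' = 50.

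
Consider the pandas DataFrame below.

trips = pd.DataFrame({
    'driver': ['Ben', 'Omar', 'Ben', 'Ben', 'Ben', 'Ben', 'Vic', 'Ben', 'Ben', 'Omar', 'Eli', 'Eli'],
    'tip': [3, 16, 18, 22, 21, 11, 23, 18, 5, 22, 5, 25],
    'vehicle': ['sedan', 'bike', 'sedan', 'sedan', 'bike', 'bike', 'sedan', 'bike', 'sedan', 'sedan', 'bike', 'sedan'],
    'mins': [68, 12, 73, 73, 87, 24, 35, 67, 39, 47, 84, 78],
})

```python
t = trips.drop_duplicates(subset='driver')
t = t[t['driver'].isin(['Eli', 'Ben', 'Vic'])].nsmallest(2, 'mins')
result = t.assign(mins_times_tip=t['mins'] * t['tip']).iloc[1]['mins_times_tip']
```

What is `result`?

drop duplicate driver (keep=first):
   driver  tip vehicle  mins
0     Ben    3   sedan    68
1    Omar   16    bike    12
6     Vic   23   sedan    35
10    Eli    5    bike    84
filter rows where driver in ['Eli', 'Ben', 'Vic']:
   driver  tip vehicle  mins
0     Ben    3   sedan    68
6     Vic   23   sedan    35
10    Eli    5    bike    84
take 2 rows with smallest mins:
  driver  tip vehicle  mins
6    Vic   23   sedan    35
0    Ben    3   sedan    68
add column mins_times_tip = t['mins'] * t['tip']:
  driver  tip vehicle  mins  mins_times_tip
6    Vic   23   sedan    35             805
0    Ben    3   sedan    68             204
value at position 1, column 'mins_times_tip' → 204

204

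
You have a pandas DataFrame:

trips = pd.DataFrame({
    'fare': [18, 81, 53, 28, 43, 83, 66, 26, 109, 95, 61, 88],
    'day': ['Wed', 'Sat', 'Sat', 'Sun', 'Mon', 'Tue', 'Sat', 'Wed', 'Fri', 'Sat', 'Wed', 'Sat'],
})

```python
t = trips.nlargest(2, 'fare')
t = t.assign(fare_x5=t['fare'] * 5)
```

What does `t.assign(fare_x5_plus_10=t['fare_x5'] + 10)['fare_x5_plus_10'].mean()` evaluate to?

520.0

take 2 rows with largest fare:
   fare  day
8   109  Fri
9    95  Sat
add column fare_x5 = t['fare'] * 5:
   fare  day  fare_x5
8   109  Fri      545
9    95  Sat      475
add column fare_x5_plus_10 = t['fare_x5'] + 10:
   fare  day  fare_x5  fare_x5_plus_10
8   109  Fri      545              555
9    95  Sat      475              485
Hence 520.0.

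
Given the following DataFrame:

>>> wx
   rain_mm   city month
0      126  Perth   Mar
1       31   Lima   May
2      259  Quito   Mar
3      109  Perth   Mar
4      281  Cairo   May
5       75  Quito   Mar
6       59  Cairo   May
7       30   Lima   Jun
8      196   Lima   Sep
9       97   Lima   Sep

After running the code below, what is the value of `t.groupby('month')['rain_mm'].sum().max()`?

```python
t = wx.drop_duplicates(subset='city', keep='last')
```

184

drop duplicate city (keep=last):
   rain_mm   city month
3      109  Perth   Mar
5       75  Quito   Mar
6       59  Cairo   May
9       97   Lima   Sep
group by month, sum of rain_mm:
month
Mar    184
May     59
Sep     97
Name: rain_mm, dtype: int64
So max() = 184.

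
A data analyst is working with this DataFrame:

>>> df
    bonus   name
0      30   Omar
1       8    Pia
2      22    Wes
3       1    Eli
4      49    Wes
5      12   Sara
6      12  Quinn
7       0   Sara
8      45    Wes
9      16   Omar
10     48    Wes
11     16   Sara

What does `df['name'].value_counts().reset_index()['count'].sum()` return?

12

value_counts of name:
name
Wes      4
Sara     3
Omar     2
Pia      1
Eli      1
Quinn    1
Name: count, dtype: int64
reset_index():
    name  count
0    Wes      4
1   Sara      3
2   Omar      2
3    Pia      1
4    Eli      1
5  Quinn      1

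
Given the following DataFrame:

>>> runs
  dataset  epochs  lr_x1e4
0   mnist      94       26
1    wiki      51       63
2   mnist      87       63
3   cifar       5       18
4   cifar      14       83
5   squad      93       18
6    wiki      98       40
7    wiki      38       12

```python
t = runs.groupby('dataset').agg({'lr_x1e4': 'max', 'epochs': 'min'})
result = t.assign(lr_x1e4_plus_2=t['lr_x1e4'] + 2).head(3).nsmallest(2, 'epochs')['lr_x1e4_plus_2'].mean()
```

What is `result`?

75.0

group by dataset: max(lr_x1e4), min(epochs):
         lr_x1e4  epochs
dataset                 
cifar         83       5
mnist         63      87
squad         18      93
wiki          63      38
add column lr_x1e4_plus_2 = t['lr_x1e4'] + 2:
         lr_x1e4  epochs  lr_x1e4_plus_2
dataset                                 
cifar         83       5              85
mnist         63      87              65
squad         18      93              20
wiki          63      38              65
take first 3 rows:
         lr_x1e4  epochs  lr_x1e4_plus_2
dataset                                 
cifar         83       5              85
mnist         63      87              65
squad         18      93              20
take 2 rows with smallest epochs:
         lr_x1e4  epochs  lr_x1e4_plus_2
dataset                                 
cifar         83       5              85
mnist         63      87              65
Taking the mean of column 'lr_x1e4_plus_2' gives 75.0.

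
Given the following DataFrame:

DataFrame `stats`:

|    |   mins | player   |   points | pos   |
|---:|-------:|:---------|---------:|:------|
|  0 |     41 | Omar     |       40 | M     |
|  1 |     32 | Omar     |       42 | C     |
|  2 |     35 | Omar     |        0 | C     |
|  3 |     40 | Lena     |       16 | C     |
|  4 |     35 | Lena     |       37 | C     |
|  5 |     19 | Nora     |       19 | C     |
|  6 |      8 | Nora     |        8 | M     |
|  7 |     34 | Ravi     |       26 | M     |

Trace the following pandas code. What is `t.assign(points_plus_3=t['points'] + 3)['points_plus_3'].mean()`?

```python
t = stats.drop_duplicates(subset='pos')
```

drop duplicate pos (keep=first):
   mins player  points pos
0    41   Omar      40   M
1    32   Omar      42   C
add column points_plus_3 = t['points'] + 3:
   mins player  points pos  points_plus_3
0    41   Omar      40   M             43
1    32   Omar      42   C             45

44.0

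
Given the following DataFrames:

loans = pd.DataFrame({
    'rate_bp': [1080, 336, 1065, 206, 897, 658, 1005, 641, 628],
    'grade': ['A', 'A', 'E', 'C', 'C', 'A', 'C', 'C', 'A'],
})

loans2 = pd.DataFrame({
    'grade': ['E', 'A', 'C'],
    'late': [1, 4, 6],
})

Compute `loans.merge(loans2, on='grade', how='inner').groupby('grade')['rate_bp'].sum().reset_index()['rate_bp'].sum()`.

6516

merge on 'grade' (how='inner') → 9 rows:
   rate_bp grade  late
0     1080     A     4
1      336     A     4
2     1065     E     1
3      206     C     6
4      897     C     6
5      658     A     4
6     1005     C     6
7      641     C     6
8      628     A     4
group by grade, sum of rate_bp:
grade
A    2702
C    2749
E    1065
Name: rate_bp, dtype: int64
reset_index():
  grade  rate_bp
0     A     2702
1     C     2749
2     E     1065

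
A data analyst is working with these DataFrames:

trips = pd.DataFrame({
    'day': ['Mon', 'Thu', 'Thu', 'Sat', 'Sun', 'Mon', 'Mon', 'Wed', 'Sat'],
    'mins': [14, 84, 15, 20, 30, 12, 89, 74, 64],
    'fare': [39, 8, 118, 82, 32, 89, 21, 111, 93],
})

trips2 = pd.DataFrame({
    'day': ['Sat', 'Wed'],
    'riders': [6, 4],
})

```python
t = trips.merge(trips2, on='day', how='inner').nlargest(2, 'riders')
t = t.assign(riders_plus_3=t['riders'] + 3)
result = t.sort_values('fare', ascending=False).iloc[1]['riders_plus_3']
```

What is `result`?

9

merge on 'day' (how='inner') → 3 rows:
   day  mins  fare  riders
0  Sat    20    82       6
1  Wed    74   111       4
2  Sat    64    93       6
take 2 rows with largest riders:
   day  mins  fare  riders
0  Sat    20    82       6
2  Sat    64    93       6
add column riders_plus_3 = t['riders'] + 3:
   day  mins  fare  riders  riders_plus_3
0  Sat    20    82       6              9
2  Sat    64    93       6              9
sort by fare descending:
   day  mins  fare  riders  riders_plus_3
2  Sat    64    93       6              9
0  Sat    20    82       6              9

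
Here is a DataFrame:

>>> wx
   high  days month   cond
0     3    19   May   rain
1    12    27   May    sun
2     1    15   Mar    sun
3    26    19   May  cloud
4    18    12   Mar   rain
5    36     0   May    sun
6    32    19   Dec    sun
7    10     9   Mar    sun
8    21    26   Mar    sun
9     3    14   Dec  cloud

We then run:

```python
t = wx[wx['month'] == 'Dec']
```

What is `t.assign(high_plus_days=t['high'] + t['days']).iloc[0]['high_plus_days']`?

51

filter rows where month == 'Dec':
   high  days month   cond
6    32    19   Dec    sun
9     3    14   Dec  cloud
add column high_plus_days = t['high'] + t['days']:
   high  days month   cond  high_plus_days
6    32    19   Dec    sun              51
9     3    14   Dec  cloud              17
Hence 51.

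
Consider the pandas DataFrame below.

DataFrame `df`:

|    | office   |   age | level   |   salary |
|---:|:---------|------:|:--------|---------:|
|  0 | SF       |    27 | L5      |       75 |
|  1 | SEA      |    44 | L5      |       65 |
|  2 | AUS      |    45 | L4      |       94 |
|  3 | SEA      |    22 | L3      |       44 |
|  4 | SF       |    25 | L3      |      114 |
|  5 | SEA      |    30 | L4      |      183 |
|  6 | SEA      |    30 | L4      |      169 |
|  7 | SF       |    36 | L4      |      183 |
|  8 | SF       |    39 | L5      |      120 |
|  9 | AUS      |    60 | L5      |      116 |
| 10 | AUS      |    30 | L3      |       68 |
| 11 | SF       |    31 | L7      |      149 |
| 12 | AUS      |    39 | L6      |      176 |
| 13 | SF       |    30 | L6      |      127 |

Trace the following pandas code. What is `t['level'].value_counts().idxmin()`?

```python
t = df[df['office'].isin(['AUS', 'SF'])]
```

L7

filter rows where office in ['AUS', 'SF']:
   office  age level  salary
0      SF   27    L5      75
2     AUS   45    L4      94
4      SF   25    L3     114
7      SF   36    L4     183
8      SF   39    L5     120
9     AUS   60    L5     116
10    AUS   30    L3      68
11     SF   31    L7     149
12    AUS   39    L6     176
13     SF   30    L6     127
value_counts of level:
level
L5    3
L4    2
L3    2
L6    2
L7    1
Name: count, dtype: int64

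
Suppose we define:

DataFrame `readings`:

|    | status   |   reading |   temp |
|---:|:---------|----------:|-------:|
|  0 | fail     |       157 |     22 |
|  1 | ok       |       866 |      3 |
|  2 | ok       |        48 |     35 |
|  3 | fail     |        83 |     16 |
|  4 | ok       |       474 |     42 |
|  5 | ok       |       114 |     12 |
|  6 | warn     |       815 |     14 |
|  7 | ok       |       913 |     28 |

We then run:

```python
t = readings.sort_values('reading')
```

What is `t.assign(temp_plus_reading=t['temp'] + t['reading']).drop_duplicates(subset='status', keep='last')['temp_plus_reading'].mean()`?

sort by reading:
  status  reading  temp
2     ok       48    35
3   fail       83    16
5     ok      114    12
0   fail      157    22
4     ok      474    42
6   warn      815    14
1     ok      866     3
7     ok      913    28
add column temp_plus_reading = t['temp'] + t['reading']:
  status  reading  temp  temp_plus_reading
2     ok       48    35                 83
3   fail       83    16                 99
5     ok      114    12                126
0   fail      157    22                179
4     ok      474    42                516
6   warn      815    14                829
1     ok      866     3                869
7     ok      913    28                941
drop duplicate status (keep=last):
  status  reading  temp  temp_plus_reading
0   fail      157    22                179
6   warn      815    14                829
7     ok      913    28                941
Finally, mean of column 'temp_plus_reading' = 649.666666667.

649.666666667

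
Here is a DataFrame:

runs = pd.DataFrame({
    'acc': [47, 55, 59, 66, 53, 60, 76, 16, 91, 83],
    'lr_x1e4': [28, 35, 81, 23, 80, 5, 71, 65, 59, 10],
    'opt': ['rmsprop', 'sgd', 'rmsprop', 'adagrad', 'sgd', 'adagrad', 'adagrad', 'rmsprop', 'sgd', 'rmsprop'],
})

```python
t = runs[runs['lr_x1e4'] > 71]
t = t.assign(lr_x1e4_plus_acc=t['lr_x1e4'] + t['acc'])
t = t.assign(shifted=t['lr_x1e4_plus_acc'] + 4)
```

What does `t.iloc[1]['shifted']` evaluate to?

filter rows where lr_x1e4 > 71:
   acc  lr_x1e4      opt
2   59       81  rmsprop
4   53       80      sgd
add column lr_x1e4_plus_acc = t['lr_x1e4'] + t['acc']:
   acc  lr_x1e4      opt  lr_x1e4_plus_acc
2   59       81  rmsprop               140
4   53       80      sgd               133
add column shifted = t['lr_x1e4_plus_acc'] + 4:
   acc  lr_x1e4      opt  lr_x1e4_plus_acc  shifted
2   59       81  rmsprop               140      144
4   53       80      sgd               133      137
Then the value at position 1, column 'shifted': 137

137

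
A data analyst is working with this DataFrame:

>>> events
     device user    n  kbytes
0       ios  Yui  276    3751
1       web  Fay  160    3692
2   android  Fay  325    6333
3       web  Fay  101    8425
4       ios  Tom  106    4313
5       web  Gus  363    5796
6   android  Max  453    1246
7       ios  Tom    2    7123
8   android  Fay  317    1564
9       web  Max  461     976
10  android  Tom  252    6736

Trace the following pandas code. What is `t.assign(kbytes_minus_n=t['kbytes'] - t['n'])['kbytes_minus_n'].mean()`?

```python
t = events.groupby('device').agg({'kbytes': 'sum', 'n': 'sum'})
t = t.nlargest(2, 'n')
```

16168.0

group by device: sum(kbytes), sum(n):
         kbytes     n
device               
android   15879  1347
ios       15187   384
web       18889  1085
take 2 rows with largest n:
         kbytes     n
device               
android   15879  1347
web       18889  1085
add column kbytes_minus_n = t['kbytes'] - t['n']:
         kbytes     n  kbytes_minus_n
device                               
android   15879  1347           14532
web       18889  1085           17804
So mean() = 16168.0.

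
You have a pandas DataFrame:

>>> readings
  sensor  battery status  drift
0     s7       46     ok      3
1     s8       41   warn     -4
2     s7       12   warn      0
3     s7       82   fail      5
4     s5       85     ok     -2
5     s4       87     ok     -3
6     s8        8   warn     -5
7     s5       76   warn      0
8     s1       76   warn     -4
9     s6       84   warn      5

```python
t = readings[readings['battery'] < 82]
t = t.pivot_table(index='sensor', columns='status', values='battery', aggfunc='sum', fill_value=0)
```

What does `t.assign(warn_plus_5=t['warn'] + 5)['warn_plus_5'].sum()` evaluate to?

filter rows where battery < 82:
  sensor  battery status  drift
0     s7       46     ok      3
1     s8       41   warn     -4
2     s7       12   warn      0
6     s8        8   warn     -5
7     s5       76   warn      0
8     s1       76   warn     -4
pivot: rows=sensor, cols=status, sum(battery):
status  ok  warn
sensor          
s1       0    76
s5       0    76
s7      46    12
s8       0    49
add column warn_plus_5 = t['warn'] + 5:
status  ok  warn  warn_plus_5
sensor                       
s1       0    76           81
s5       0    76           81
s7      46    12           17
s8       0    49           54

233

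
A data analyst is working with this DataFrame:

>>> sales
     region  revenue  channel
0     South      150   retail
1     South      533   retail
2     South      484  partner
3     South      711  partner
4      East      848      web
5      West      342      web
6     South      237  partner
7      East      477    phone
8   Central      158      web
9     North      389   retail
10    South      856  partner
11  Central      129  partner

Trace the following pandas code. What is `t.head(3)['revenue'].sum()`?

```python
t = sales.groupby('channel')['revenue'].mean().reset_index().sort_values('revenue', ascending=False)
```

1409.73333333

group by channel, mean of revenue:
channel
partner    483.400000
phone      477.000000
retail     357.333333
web        449.333333
Name: revenue, dtype: float64
reset_index():
   channel     revenue
0  partner  483.400000
1    phone  477.000000
2   retail  357.333333
3      web  449.333333
sort by revenue descending:
   channel     revenue
0  partner  483.400000
1    phone  477.000000
3      web  449.333333
2   retail  357.333333
take first 3 rows:
   channel     revenue
0  partner  483.400000
1    phone  477.000000
3      web  449.333333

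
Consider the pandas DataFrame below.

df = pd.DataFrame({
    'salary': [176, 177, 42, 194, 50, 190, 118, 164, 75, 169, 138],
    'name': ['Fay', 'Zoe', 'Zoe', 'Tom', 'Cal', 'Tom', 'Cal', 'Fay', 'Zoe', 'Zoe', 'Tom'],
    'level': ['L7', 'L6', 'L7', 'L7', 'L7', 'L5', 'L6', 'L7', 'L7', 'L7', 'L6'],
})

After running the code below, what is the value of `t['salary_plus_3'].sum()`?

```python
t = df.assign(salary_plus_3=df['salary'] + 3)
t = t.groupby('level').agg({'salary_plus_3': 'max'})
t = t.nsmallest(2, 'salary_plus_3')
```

373

add column salary_plus_3 = df['salary'] + 3:
    salary name level  salary_plus_3
0      176  Fay    L7            179
1      177  Zoe    L6            180
2       42  Zoe    L7             45
3      194  Tom    L7            197
4       50  Cal    L7             53
5      190  Tom    L5            193
6      118  Cal    L6            121
7      164  Fay    L7            167
8       75  Zoe    L7             78
9      169  Zoe    L7            172
10     138  Tom    L6            141
group by level, max of salary_plus_3:
       salary_plus_3
level               
L5               193
L6               180
L7               197
take 2 rows with smallest salary_plus_3:
       salary_plus_3
level               
L6               180
L5               193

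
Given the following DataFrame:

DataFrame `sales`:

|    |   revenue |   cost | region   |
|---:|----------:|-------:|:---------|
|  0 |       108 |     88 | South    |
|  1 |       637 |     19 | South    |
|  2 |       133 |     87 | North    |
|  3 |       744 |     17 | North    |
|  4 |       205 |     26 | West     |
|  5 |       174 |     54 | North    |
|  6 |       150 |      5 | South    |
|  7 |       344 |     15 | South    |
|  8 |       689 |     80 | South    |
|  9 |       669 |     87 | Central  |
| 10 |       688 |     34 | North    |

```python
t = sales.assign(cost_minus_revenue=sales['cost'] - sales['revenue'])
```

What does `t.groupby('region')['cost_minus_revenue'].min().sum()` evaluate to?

-2106

add column cost_minus_revenue = sales['cost'] - sales['revenue']:
    revenue  cost   region  cost_minus_revenue
0       108    88    South                 -20
1       637    19    South                -618
2       133    87    North                 -46
3       744    17    North                -727
4       205    26     West                -179
5       174    54    North                -120
6       150     5    South                -145
7       344    15    South                -329
8       689    80    South                -609
9       669    87  Central                -582
10      688    34    North                -654
group by region, min of cost_minus_revenue:
region
Central   -582
North     -727
South     -618
West      -179
Name: cost_minus_revenue, dtype: int64
Reading off the sum of the resulting series, we get -2106.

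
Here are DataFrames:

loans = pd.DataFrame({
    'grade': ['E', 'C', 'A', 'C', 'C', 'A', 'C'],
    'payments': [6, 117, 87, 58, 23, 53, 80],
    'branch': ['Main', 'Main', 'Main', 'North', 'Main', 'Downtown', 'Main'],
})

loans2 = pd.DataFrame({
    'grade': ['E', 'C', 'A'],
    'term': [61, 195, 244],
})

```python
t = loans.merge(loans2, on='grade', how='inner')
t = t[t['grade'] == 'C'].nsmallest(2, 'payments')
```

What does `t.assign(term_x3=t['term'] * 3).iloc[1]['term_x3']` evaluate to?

585

merge on 'grade' (how='inner') → 7 rows:
  grade  payments    branch  term
0     E         6      Main    61
1     C       117      Main   195
2     A        87      Main   244
3     C        58     North   195
4     C        23      Main   195
5     A        53  Downtown   244
6     C        80      Main   195
filter rows where grade == 'C':
  grade  payments branch  term
1     C       117   Main   195
3     C        58  North   195
4     C        23   Main   195
6     C        80   Main   195
take 2 rows with smallest payments:
  grade  payments branch  term
4     C        23   Main   195
3     C        58  North   195
add column term_x3 = t['term'] * 3:
  grade  payments branch  term  term_x3
4     C        23   Main   195      585
3     C        58  North   195      585
The value at position 1, column 'term_x3' is 585.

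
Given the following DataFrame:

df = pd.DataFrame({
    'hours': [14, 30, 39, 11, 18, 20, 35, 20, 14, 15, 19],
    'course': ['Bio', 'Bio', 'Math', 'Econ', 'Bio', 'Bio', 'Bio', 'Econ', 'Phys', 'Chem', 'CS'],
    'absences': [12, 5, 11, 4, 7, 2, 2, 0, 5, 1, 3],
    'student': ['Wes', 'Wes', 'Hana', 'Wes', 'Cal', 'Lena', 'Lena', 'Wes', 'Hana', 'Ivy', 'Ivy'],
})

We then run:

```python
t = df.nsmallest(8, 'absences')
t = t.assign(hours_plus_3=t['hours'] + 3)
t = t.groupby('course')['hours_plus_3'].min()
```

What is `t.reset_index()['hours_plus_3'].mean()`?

take 8 rows with smallest absences:
    hours course  absences student
7      20   Econ         0     Wes
9      15   Chem         1     Ivy
5      20    Bio         2    Lena
6      35    Bio         2    Lena
10     19     CS         3     Ivy
3      11   Econ         4     Wes
1      30    Bio         5     Wes
8      14   Phys         5    Hana
add column hours_plus_3 = t['hours'] + 3:
    hours course  absences student  hours_plus_3
7      20   Econ         0     Wes            23
9      15   Chem         1     Ivy            18
5      20    Bio         2    Lena            23
6      35    Bio         2    Lena            38
10     19     CS         3     Ivy            22
3      11   Econ         4     Wes            14
1      30    Bio         5     Wes            33
8      14   Phys         5    Hana            17
group by course, min of hours_plus_3:
course
Bio     23
CS      22
Chem    18
Econ    14
Phys    17
Name: hours_plus_3, dtype: int64
reset_index():
  course  hours_plus_3
0    Bio            23
1     CS            22
2   Chem            18
3   Econ            14
4   Phys            17
Hence 18.8.

18.8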